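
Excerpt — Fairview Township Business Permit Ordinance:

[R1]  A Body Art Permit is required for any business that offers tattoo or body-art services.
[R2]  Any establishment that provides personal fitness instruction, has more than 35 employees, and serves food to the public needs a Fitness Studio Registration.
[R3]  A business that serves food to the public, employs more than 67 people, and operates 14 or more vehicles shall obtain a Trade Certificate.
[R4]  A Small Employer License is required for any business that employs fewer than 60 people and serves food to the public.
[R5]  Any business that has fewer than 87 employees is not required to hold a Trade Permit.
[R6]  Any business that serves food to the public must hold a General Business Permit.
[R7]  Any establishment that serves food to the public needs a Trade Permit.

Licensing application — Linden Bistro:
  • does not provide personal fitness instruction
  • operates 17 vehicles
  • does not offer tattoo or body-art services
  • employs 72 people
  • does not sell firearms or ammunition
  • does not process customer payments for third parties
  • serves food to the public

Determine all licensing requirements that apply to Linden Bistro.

General Business Permit, Trade Certificate

[R1] does not offer tattoo or body-art services → Body Art Permit not required.
[R2] does not provide personal fitness instruction; employees 72 > 35; serves food to the public → Fitness Studio Registration not required.
[R3] serves food to the public; employees 72 > 67; vehicles 17 ≥ 14 → Trade Certificate required.
[R4] employees 72 ≥ 60; serves food to the public → Small Employer License not required.
[R5] employees 72 < 87 → exempt from Trade Permit.
[R6] serves food to the public → General Business Permit required.
[R7] serves food to the public → Trade Permit required.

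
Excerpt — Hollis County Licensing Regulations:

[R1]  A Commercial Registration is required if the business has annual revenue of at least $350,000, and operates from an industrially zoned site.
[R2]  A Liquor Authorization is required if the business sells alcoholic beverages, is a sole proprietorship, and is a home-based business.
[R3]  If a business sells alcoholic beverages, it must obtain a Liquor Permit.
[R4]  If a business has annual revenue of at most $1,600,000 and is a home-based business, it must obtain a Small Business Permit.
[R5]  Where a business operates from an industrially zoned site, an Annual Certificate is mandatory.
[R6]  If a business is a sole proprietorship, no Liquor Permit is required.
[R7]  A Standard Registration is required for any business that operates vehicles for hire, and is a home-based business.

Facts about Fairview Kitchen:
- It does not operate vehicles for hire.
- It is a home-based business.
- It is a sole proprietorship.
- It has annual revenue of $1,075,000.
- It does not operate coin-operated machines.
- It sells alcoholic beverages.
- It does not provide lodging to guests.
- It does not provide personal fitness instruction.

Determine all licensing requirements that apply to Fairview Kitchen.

Liquor Authorization, Small Business Permit

[R1] revenue $1,075,000 ≥ $350,000; is a home-based business (not: operates from an industrially zoned site) → Commercial Registration not required.
[R2] sells alcoholic beverages; is a sole proprietorship; is a home-based business → Liquor Authorization required.
[R3] sells alcoholic beverages → Liquor Permit required.
[R4] revenue $1,075,000 ≤ $1,600,000; is a home-based business → Small Business Permit required.
[R5] is a home-based business (not: operates from an industrially zoned site) → Annual Certificate not required.
[R6] is a sole proprietorship → exempt from Liquor Permit.
[R7] does not operate vehicles for hire; is a home-based business → Standard Registration not required.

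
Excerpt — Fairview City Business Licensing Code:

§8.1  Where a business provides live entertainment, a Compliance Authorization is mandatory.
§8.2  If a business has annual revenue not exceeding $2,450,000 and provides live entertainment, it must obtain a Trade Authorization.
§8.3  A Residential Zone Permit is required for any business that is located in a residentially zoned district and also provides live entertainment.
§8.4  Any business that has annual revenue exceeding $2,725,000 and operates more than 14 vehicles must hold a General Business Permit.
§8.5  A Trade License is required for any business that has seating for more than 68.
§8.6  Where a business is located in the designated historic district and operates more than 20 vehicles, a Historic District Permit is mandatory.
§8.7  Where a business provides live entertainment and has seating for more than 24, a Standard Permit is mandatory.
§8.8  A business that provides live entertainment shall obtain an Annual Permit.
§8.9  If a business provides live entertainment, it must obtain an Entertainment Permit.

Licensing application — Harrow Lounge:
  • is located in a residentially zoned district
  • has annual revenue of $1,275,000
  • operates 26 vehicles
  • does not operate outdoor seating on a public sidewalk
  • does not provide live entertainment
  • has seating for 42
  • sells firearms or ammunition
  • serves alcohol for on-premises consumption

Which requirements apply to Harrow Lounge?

None

§8.1 does not provide live entertainment → Compliance Authorization not required.
§8.2 revenue $1,275,000 ≤ $2,450,000; does not provide live entertainment → Trade Authorization not required.
§8.3 is located in a residentially zoned district; does not provide live entertainment → Residential Zone Permit not required.
§8.4 revenue $1,275,000 ≤ $2,725,000; vehicles 26 > 14 → General Business Permit not required.
§8.5 seating 42 ≤ 68 → Trade License not required.
§8.6 is located in a residentially zoned district (not: is located in the designated historic district); vehicles 26 > 20 → Historic District Permit not required.
§8.7 does not provide live entertainment; seating 42 > 24 → Standard Permit not required.
§8.8 does not provide live entertainment → Annual Permit not required.
§8.9 does not provide live entertainment → Entertainment Permit not required.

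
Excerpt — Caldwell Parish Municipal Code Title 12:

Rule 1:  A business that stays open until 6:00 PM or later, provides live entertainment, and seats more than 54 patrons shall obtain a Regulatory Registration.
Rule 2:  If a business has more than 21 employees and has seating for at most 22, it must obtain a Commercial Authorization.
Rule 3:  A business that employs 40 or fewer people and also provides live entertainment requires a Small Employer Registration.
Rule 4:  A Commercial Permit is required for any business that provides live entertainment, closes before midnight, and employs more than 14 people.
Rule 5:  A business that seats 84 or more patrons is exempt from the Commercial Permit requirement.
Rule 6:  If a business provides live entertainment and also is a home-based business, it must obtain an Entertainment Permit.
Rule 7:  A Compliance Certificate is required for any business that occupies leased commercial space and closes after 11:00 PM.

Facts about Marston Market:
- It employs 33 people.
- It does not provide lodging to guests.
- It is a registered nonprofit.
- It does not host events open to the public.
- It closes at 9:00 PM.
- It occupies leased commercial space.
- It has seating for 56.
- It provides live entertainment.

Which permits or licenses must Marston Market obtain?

Rule 1: closes 9:00 PM, after 6:00 PM; provides live entertainment; seating 56 > 54 → Regulatory Registration required.
Rule 2: employees 33 > 21; seating 56 > 22 → Commercial Authorization not required.
Rule 3: employees 33 ≤ 40; provides live entertainment → Small Employer Registration required.
Rule 4: provides live entertainment; closes 9:00 PM, at/before midnight; employees 33 > 14 → Commercial Permit required.
Rule 5: seating 56 < 84 → Commercial Permit exemption does not apply.
Rule 6: provides live entertainment; occupies leased commercial space (not: is a home-based business) → Entertainment Permit not required.
Rule 7: occupies leased commercial space; closes 9:00 PM, at/before 11:00 PM → Compliance Certificate not required.

Commercial Permit, Regulatory Registration, Small Employer Registration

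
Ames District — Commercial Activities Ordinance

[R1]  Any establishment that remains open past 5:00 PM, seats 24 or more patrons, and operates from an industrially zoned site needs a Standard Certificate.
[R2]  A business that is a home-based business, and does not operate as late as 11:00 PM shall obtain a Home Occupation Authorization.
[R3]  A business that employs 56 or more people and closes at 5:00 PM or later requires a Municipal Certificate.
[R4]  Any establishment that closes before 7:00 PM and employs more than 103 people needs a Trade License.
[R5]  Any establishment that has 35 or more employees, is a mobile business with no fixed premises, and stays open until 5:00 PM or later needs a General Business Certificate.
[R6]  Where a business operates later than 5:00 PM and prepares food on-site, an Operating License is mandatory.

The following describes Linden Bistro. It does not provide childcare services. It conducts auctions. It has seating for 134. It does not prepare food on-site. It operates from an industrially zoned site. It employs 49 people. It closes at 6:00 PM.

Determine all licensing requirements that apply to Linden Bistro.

Standard Certificate

[R1] closes 6:00 PM, after 5:00 PM; seating 134 ≥ 24; operates from an industrially zoned site → Standard Certificate required.
[R2] operates from an industrially zoned site (not: is a home-based business); closes 6:00 PM, at/before 11:00 PM → Home Occupation Authorization not required.
[R3] employees 49 < 56; closes 6:00 PM, after 5:00 PM → Municipal Certificate not required.
[R4] closes 6:00 PM, at/before 7:00 PM; employees 49 ≤ 103 → Trade License not required.
[R5] employees 49 ≥ 35; operates from an industrially zoned site (not: is a mobile business with no fixed premises); closes 6:00 PM, after 5:00 PM → General Business Certificate not required.
[R6] closes 6:00 PM, after 5:00 PM; does not prepare food on-site → Operating License not required.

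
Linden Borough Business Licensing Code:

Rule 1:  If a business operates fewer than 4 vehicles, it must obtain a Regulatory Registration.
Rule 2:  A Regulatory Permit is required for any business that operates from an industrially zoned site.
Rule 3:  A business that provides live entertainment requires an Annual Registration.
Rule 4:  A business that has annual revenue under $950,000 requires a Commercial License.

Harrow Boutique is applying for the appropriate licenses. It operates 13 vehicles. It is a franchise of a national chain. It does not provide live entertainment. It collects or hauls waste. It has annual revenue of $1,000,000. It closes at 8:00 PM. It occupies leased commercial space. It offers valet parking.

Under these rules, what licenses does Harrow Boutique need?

Rule 1: vehicles 13 ≥ 4 → Regulatory Registration not required.
Rule 2: occupies leased commercial space (not: operates from an industrially zoned site) → Regulatory Permit not required.
Rule 3: does not provide live entertainment → Annual Registration not required.
Rule 4: revenue $1,000,000 ≥ $950,000 → Commercial License not required.

None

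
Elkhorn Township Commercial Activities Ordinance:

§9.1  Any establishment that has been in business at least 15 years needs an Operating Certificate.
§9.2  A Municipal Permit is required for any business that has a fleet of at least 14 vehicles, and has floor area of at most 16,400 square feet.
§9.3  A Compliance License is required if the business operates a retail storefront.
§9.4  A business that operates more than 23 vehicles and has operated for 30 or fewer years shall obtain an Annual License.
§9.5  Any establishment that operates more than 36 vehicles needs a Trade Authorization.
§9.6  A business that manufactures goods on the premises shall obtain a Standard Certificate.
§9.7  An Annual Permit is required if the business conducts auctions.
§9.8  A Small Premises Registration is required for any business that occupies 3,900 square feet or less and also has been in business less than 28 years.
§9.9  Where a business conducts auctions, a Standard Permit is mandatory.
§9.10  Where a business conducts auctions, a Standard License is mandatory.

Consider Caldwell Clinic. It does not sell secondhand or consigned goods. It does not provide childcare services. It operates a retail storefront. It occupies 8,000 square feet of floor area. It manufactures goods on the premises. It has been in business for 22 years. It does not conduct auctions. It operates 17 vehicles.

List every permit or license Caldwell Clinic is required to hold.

§9.1 years in business 22 ≥ 15 → Operating Certificate required.
§9.2 vehicles 17 ≥ 14; floor area 8,000 square feet ≤ 16,400 square feet → Municipal Permit required.
§9.3 operates a retail storefront → Compliance License required.
§9.4 vehicles 17 ≤ 23; years in business 22 ≤ 30 → Annual License not required.
§9.5 vehicles 17 ≤ 36 → Trade Authorization not required.
§9.6 manufactures goods on the premises → Standard Certificate required.
§9.7 does not conduct auctions → Annual Permit not required.
§9.8 floor area 8,000 square feet > 3,900 square feet; years in business 22 < 28 → Small Premises Registration not required.
§9.9 does not conduct auctions → Standard Permit not required.
§9.10 does not conduct auctions → Standard License not required.

Compliance License, Municipal Permit, Operating Certificate, Standard Certificate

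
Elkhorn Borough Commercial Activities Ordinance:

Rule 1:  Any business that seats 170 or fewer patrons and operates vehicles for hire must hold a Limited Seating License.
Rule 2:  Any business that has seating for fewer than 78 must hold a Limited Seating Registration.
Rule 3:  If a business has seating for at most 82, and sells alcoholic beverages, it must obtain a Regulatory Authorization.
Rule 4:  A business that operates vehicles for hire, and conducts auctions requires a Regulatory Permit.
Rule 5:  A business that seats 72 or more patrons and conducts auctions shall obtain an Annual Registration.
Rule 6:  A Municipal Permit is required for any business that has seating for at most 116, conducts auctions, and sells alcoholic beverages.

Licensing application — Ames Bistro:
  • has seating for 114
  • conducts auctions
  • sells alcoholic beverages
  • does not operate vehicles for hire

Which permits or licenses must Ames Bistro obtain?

Rule 1: seating 114 ≤ 170; does not operate vehicles for hire → Limited Seating License not required.
Rule 2: seating 114 ≥ 78 → Limited Seating Registration not required.
Rule 3: seating 114 > 82; sells alcoholic beverages → Regulatory Authorization not required.
Rule 4: does not operate vehicles for hire; conducts auctions → Regulatory Permit not required.
Rule 5: seating 114 ≥ 72; conducts auctions → Annual Registration required.
Rule 6: seating 114 ≤ 116; conducts auctions; sells alcoholic beverages → Municipal Permit required.

Annual Registration, Municipal Permit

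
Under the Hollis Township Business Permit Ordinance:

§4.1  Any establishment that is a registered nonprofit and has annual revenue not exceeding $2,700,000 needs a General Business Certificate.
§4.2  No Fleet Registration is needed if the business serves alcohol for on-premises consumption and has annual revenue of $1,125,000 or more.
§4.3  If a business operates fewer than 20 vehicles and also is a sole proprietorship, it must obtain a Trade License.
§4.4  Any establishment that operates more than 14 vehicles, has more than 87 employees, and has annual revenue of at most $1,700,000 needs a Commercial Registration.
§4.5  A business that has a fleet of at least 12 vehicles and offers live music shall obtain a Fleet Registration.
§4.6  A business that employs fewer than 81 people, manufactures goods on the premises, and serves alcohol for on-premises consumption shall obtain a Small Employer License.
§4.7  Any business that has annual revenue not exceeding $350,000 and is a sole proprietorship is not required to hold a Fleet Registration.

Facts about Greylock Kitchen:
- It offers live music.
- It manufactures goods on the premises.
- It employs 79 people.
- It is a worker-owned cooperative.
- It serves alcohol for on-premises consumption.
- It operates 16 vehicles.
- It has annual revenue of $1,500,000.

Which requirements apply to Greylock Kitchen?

Small Employer License

§4.1 is a worker-owned cooperative (not: is a registered nonprofit); revenue $1,500,000 ≤ $2,700,000 → General Business Certificate not required.
§4.2 serves alcohol for on-premises consumption; revenue $1,500,000 ≥ $1,125,000 → exempt from Fleet Registration.
§4.3 vehicles 16 < 20; is a worker-owned cooperative (not: is a sole proprietorship) → Trade License not required.
§4.4 vehicles 16 > 14; employees 79 ≤ 87; revenue $1,500,000 ≤ $1,700,000 → Commercial Registration not required.
§4.5 vehicles 16 ≥ 12; offers live music → Fleet Registration required.
§4.6 employees 79 < 81; manufactures goods on the premises; serves alcohol for on-premises consumption → Small Employer License required.
§4.7 revenue $1,500,000 > $350,000; is a worker-owned cooperative (not: is a sole proprietorship) → Fleet Registration exemption does not apply.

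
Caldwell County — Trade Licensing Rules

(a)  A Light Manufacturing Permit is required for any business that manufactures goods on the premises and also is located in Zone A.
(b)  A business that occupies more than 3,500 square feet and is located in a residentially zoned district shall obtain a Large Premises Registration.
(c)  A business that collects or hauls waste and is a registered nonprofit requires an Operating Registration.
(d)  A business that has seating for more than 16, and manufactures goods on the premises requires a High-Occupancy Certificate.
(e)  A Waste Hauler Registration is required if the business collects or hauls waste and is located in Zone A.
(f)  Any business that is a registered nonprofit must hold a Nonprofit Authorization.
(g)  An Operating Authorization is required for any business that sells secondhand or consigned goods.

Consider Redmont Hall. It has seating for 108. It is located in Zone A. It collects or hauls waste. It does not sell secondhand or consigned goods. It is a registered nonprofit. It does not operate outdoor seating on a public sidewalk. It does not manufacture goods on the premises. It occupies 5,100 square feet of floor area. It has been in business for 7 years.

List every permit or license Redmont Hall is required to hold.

Nonprofit Authorization, Operating Registration, Waste Hauler Registration

(a) does not manufacture goods on the premises; is located in Zone A → Light Manufacturing Permit not required.
(b) floor area 5,100 square feet > 3,500 square feet; is located in Zone A (not: is located in a residentially zoned district) → Large Premises Registration not required.
(c) collects or hauls waste; is a registered nonprofit → Operating Registration required.
(d) seating 108 > 16; does not manufacture goods on the premises → High-Occupancy Certificate not required.
(e) collects or hauls waste; is located in Zone A → Waste Hauler Registration required.
(f) is a registered nonprofit → Nonprofit Authorization required.
(g) does not sell secondhand or consigned goods → Operating Authorization not required.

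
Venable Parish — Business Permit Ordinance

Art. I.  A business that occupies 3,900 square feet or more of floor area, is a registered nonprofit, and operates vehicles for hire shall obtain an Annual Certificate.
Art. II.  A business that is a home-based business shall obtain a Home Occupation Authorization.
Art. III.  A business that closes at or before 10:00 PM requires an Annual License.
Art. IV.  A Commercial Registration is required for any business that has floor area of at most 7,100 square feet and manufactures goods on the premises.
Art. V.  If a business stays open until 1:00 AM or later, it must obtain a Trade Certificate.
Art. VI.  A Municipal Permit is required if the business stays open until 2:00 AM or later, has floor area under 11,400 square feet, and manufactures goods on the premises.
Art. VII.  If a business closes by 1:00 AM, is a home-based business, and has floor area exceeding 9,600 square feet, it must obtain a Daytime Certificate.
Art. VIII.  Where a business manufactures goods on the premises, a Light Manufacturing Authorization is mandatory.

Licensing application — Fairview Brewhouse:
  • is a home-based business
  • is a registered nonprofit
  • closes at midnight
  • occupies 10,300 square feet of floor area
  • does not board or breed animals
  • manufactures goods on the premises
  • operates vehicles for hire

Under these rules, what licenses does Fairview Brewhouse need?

Annual Certificate, Daytime Certificate, Home Occupation Authorization, Light Manufacturing Authorization

Art. I. floor area 10,300 square feet ≥ 3,900 square feet; is a registered nonprofit; operates vehicles for hire → Annual Certificate required.
Art. II. is a home-based business → Home Occupation Authorization required.
Art. III. closes midnight, after 10:00 PM → Annual License not required.
Art. IV. floor area 10,300 square feet > 7,100 square feet; manufactures goods on the premises → Commercial Registration not required.
Art. V. closes midnight, at/before 1:00 AM → Trade Certificate not required.
Art. VI. closes midnight, at/before 2:00 AM; floor area 10,300 square feet < 11,400 square feet; manufactures goods on the premises → Municipal Permit not required.
Art. VII. closes midnight, at/before 1:00 AM; is a home-based business; floor area 10,300 square feet > 9,600 square feet → Daytime Certificate required.
Art. VIII. manufactures goods on the premises → Light Manufacturing Authorization required.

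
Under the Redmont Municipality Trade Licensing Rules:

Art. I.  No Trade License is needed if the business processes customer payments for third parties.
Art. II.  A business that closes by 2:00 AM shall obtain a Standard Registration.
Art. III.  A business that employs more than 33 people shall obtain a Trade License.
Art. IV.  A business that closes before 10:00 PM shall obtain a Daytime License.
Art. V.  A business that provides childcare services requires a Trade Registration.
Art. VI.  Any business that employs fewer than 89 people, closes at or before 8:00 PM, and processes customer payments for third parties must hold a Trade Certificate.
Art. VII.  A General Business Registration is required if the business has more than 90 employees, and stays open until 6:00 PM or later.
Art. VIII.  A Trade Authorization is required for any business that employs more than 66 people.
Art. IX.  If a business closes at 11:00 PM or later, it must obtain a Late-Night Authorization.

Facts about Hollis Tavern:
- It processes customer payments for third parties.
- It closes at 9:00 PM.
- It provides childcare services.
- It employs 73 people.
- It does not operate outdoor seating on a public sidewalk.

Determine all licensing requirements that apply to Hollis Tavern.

Daytime License, Standard Registration, Trade Authorization, Trade Registration

Art. I. processes customer payments for third parties → exempt from Trade License.
Art. II. closes 9:00 PM, at/before 2:00 AM → Standard Registration required.
Art. III. employees 73 > 33 → Trade License required.
Art. IV. closes 9:00 PM, at/before 10:00 PM → Daytime License required.
Art. V. provides childcare services → Trade Registration required.
Art. VI. employees 73 < 89; closes 9:00 PM, after 8:00 PM; processes customer payments for third parties → Trade Certificate not required.
Art. VII. employees 73 ≤ 90; closes 9:00 PM, after 6:00 PM → General Business Registration not required.
Art. VIII. employees 73 > 66 → Trade Authorization required.
Art. IX. closes 9:00 PM, at/before 11:00 PM → Late-Night Authorization not required.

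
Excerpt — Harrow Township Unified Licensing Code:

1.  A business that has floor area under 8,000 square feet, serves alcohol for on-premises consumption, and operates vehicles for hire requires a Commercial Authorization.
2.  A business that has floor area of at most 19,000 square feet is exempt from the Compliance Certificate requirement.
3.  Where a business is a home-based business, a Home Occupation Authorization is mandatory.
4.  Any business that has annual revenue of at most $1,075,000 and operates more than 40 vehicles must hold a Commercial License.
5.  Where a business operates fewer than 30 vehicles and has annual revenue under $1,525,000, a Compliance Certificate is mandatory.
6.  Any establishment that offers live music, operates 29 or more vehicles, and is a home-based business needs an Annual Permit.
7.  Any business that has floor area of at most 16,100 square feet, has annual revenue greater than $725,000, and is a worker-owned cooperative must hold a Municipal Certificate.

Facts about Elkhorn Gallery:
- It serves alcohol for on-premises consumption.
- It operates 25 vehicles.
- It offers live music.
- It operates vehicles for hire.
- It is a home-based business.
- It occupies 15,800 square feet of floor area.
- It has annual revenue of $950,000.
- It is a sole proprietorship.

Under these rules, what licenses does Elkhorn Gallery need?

1. floor area 15,800 square feet ≥ 8,000 square feet; serves alcohol for on-premises consumption; operates vehicles for hire → Commercial Authorization not required.
2. floor area 15,800 square feet ≤ 19,000 square feet → exempt from Compliance Certificate.
3. is a home-based business → Home Occupation Authorization required.
4. revenue $950,000 ≤ $1,075,000; vehicles 25 ≤ 40 → Commercial License not required.
5. vehicles 25 < 30; revenue $950,000 < $1,525,000 → Compliance Certificate required.
6. offers live music; vehicles 25 < 29; is a home-based business → Annual Permit not required.
7. floor area 15,800 square feet ≤ 16,100 square feet; revenue $950,000 > $725,000; is a sole proprietorship (not: is a worker-owned cooperative) → Municipal Certificate not required.

Home Occupation Authorization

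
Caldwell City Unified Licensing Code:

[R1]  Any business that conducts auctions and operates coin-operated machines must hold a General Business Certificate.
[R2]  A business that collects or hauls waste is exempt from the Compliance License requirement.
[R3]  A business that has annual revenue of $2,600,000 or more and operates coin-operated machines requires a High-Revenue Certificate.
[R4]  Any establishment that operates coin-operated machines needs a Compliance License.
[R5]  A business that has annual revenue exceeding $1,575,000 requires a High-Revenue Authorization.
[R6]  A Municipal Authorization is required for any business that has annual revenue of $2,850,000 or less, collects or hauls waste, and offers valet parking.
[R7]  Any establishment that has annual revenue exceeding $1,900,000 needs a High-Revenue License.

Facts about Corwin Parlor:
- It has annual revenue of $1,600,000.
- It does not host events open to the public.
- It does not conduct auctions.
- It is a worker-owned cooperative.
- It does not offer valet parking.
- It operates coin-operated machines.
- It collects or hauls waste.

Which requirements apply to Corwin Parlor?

[R1] does not conduct auctions; operates coin-operated machines → General Business Certificate not required.
[R2] collects or hauls waste → exempt from Compliance License.
[R3] revenue $1,600,000 < $2,600,000; operates coin-operated machines → High-Revenue Certificate not required.
[R4] operates coin-operated machines → Compliance License required.
[R5] revenue $1,600,000 > $1,575,000 → High-Revenue Authorization required.
[R6] revenue $1,600,000 ≤ $2,850,000; collects or hauls waste; does not offer valet parking → Municipal Authorization not required.
[R7] revenue $1,600,000 ≤ $1,900,000 → High-Revenue License not required.

High-Revenue Authorization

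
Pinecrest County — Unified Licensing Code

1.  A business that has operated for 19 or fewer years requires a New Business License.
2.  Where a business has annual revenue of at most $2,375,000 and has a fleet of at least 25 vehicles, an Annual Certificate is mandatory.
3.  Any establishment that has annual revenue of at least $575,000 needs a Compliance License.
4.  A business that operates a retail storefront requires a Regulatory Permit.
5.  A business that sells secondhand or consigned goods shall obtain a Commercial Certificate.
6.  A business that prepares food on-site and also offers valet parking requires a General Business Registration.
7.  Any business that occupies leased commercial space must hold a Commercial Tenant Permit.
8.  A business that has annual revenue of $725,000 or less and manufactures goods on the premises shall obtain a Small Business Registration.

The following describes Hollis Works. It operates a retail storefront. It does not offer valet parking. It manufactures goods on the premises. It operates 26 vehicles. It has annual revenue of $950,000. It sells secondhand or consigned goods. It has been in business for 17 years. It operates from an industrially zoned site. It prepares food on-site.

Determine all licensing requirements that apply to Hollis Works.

Annual Certificate, Commercial Certificate, Compliance License, New Business License, Regulatory Permit

1. years in business 17 ≤ 19 → New Business License required.
2. revenue $950,000 ≤ $2,375,000; vehicles 26 ≥ 25 → Annual Certificate required.
3. revenue $950,000 ≥ $575,000 → Compliance License required.
4. operates a retail storefront → Regulatory Permit required.
5. sells secondhand or consigned goods → Commercial Certificate required.
6. prepares food on-site; does not offer valet parking → General Business Registration not required.
7. operates from an industrially zoned site (not: occupies leased commercial space) → Commercial Tenant Permit not required.
8. revenue $950,000 > $725,000; manufactures goods on the premises → Small Business Registration not required.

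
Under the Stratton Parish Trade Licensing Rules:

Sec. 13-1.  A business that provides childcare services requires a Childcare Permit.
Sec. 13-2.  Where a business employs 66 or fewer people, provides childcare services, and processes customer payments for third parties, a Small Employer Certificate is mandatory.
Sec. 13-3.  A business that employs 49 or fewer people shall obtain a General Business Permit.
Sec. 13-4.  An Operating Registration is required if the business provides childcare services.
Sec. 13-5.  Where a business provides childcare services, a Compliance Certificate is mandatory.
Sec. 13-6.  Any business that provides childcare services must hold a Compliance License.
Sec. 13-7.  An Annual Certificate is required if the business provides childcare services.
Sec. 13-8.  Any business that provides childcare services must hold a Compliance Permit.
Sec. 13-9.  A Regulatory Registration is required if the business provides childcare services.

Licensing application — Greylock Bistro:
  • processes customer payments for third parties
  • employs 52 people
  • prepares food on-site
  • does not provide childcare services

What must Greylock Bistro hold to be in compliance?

None

Sec. 13-1. does not provide childcare services → Childcare Permit not required.
Sec. 13-2. employees 52 ≤ 66; does not provide childcare services; processes customer payments for third parties → Small Employer Certificate not required.
Sec. 13-3. employees 52 > 49 → General Business Permit not required.
Sec. 13-4. does not provide childcare services → Operating Registration not required.
Sec. 13-5. does not provide childcare services → Compliance Certificate not required.
Sec. 13-6. does not provide childcare services → Compliance License not required.
Sec. 13-7. does not provide childcare services → Annual Certificate not required.
Sec. 13-8. does not provide childcare services → Compliance Permit not required.
Sec. 13-9. does not provide childcare services → Regulatory Registration not required.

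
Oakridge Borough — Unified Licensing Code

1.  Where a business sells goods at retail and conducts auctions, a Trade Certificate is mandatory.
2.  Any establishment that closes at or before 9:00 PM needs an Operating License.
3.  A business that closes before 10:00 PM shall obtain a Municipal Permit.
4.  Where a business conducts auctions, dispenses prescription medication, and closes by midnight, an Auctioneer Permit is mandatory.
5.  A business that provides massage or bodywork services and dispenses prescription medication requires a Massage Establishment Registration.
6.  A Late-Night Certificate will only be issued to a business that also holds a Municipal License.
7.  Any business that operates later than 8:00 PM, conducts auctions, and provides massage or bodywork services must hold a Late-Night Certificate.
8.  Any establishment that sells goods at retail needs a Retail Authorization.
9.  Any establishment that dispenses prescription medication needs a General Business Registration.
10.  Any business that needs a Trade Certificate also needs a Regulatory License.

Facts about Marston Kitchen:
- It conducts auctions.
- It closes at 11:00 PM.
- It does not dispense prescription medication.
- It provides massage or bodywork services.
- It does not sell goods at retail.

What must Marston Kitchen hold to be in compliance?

1. does not sell goods at retail; conducts auctions → Trade Certificate not required.
2. closes 11:00 PM, after 9:00 PM → Operating License not required.
3. closes 11:00 PM, after 10:00 PM → Municipal Permit not required.
4. conducts auctions; does not dispense prescription medication; closes 11:00 PM, at/before midnight → Auctioneer Permit not required.
5. provides massage or bodywork services; does not dispense prescription medication → Massage Establishment Registration not required.
6. Late-Night Certificate is required → Municipal License also required.
7. closes 11:00 PM, after 8:00 PM; conducts auctions; provides massage or bodywork services → Late-Night Certificate required.
8. does not sell goods at retail → Retail Authorization not required.
9. does not dispense prescription medication → General Business Registration not required.
10. Trade Certificate is not required → no effect.

Late-Night Certificate, Municipal License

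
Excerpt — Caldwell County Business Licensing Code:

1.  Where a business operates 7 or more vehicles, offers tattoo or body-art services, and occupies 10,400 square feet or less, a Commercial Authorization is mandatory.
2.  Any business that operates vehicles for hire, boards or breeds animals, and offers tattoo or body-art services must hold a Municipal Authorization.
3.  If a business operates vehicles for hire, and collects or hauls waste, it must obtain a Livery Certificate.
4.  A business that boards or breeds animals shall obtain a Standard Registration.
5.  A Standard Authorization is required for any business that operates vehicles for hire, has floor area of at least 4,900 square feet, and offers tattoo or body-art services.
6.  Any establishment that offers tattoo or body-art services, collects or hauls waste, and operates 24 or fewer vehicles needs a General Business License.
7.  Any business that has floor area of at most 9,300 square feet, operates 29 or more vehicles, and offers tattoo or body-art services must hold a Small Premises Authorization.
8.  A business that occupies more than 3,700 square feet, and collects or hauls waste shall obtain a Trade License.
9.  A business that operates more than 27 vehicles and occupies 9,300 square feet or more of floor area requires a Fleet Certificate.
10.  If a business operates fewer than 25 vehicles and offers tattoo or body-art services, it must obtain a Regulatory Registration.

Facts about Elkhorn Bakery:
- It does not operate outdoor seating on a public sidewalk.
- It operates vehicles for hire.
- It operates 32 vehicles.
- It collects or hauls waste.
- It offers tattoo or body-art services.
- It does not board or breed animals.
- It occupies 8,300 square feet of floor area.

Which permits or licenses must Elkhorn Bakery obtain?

1. vehicles 32 ≥ 7; offers tattoo or body-art services; floor area 8,300 square feet ≤ 10,400 square feet → Commercial Authorization required.
2. operates vehicles for hire; does not board or breed animals; offers tattoo or body-art services → Municipal Authorization not required.
3. operates vehicles for hire; collects or hauls waste → Livery Certificate required.
4. does not board or breed animals → Standard Registration not required.
5. operates vehicles for hire; floor area 8,300 square feet ≥ 4,900 square feet; offers tattoo or body-art services → Standard Authorization required.
6. offers tattoo or body-art services; collects or hauls waste; vehicles 32 > 24 → General Business License not required.
7. floor area 8,300 square feet ≤ 9,300 square feet; vehicles 32 ≥ 29; offers tattoo or body-art services → Small Premises Authorization required.
8. floor area 8,300 square feet > 3,700 square feet; collects or hauls waste → Trade License required.
9. vehicles 32 > 27; floor area 8,300 square feet < 9,300 square feet → Fleet Certificate not required.
10. vehicles 32 ≥ 25; offers tattoo or body-art services → Regulatory Registration not required.

Commercial Authorization, Livery Certificate, Small Premises Authorization, Standard Authorization, Trade License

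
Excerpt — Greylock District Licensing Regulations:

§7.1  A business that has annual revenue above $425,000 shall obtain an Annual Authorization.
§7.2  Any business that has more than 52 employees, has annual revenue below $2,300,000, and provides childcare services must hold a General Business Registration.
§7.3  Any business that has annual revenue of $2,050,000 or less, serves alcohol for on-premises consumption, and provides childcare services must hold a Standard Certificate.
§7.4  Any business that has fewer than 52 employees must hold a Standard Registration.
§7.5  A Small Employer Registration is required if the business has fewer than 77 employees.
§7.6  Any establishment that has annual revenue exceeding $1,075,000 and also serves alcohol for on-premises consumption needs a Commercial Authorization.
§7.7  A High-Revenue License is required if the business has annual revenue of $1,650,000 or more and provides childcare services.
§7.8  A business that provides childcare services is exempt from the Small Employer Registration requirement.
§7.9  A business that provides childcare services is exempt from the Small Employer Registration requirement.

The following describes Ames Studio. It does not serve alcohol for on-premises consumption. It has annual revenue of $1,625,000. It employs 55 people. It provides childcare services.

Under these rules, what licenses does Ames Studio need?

Annual Authorization, General Business Registration

§7.1 revenue $1,625,000 > $425,000 → Annual Authorization required.
§7.2 employees 55 > 52; revenue $1,625,000 < $2,300,000; provides childcare services → General Business Registration required.
§7.3 revenue $1,625,000 ≤ $2,050,000; does not serve alcohol for on-premises consumption; provides childcare services → Standard Certificate not required.
§7.4 employees 55 ≥ 52 → Standard Registration not required.
§7.5 employees 55 < 77 → Small Employer Registration required.
§7.6 revenue $1,625,000 > $1,075,000; does not serve alcohol for on-premises consumption → Commercial Authorization not required.
§7.7 revenue $1,625,000 < $1,650,000; provides childcare services → High-Revenue License not required.
§7.8 provides childcare services → exempt from Small Employer Registration.
§7.9 provides childcare services → exempt from Small Employer Registration.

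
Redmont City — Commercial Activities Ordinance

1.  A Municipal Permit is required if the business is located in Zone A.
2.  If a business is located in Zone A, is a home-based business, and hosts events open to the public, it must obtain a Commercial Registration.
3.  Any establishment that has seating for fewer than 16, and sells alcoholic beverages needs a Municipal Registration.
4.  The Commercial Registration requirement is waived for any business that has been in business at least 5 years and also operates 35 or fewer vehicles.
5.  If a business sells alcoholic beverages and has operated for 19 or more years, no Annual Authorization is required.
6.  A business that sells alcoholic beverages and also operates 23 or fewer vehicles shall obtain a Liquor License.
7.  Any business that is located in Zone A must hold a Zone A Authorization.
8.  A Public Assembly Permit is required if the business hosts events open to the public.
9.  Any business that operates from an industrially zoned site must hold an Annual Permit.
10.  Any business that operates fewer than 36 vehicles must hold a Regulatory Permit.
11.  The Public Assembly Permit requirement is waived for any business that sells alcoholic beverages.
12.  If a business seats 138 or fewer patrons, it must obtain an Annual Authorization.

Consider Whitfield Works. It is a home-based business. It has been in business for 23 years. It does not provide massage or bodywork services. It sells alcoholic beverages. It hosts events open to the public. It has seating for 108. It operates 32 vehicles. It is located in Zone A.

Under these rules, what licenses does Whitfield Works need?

Municipal Permit, Regulatory Permit, Zone A Authorization

1. is located in Zone A → Municipal Permit required.
2. is located in Zone A; is a home-based business; hosts events open to the public → Commercial Registration required.
3. seating 108 ≥ 16; sells alcoholic beverages → Municipal Registration not required.
4. years in business 23 ≥ 5; vehicles 32 ≤ 35 → exempt from Commercial Registration.
5. sells alcoholic beverages; years in business 23 ≥ 19 → exempt from Annual Authorization.
6. sells alcoholic beverages; vehicles 32 > 23 → Liquor License not required.
7. is located in Zone A → Zone A Authorization required.
8. hosts events open to the public → Public Assembly Permit required.
9. is a home-based business (not: operates from an industrially zoned site) → Annual Permit not required.
10. vehicles 32 < 36 → Regulatory Permit required.
11. sells alcoholic beverages → exempt from Public Assembly Permit.
12. seating 108 ≤ 138 → Annual Authorization required.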